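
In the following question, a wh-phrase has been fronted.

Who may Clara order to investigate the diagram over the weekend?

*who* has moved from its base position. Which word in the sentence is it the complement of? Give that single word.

order

Underlying clause: Clara may order who to investigate the diagram over the weekend.
The filler 'who' is interpreted as the direct object of 'order'. Fronting leaves a gap immediately after 'order':
Who may Clara order ___ to investigate the diagram over the weekend?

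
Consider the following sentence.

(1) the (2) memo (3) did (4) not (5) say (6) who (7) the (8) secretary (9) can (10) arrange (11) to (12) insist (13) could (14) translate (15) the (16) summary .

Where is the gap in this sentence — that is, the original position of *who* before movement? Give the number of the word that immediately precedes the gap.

Underlying clause: The secretary can arrange to insist who could translate the summary.
'who' functions as the subject of the clause embedded under 'insist'. Wh-movement fronts it, leaving a gap right after 'insist':
The memo did not say who the secretary can arrange to insist ___ could translate the summary.
'insist' is word 12.

12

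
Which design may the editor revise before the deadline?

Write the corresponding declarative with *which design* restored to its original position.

The filler 'which design' is interpreted as the direct object of 'revise'. Fronting leaves a gap immediately after 'revise':
Which design may the editor revise ___ before the deadline?

The editor may revise which design before the deadline.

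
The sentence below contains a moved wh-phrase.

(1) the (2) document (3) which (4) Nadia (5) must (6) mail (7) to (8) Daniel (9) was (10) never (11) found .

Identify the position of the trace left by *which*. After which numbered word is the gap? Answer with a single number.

'which' functions as the direct object of 'mail'. Fronting leaves a gap immediately after 'mail':
The document which Nadia must mail ___ to Daniel was never found.
'mail' is word 6.

6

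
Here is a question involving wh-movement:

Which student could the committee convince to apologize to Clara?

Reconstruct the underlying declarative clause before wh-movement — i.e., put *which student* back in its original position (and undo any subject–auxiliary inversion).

'which student' functions as the direct object of 'convince'. It moves to the left edge, and the trace sits right after 'convince':
Which student could the committee convince ___ to apologize to Clara?

The committee could convince which student to apologize to Clara.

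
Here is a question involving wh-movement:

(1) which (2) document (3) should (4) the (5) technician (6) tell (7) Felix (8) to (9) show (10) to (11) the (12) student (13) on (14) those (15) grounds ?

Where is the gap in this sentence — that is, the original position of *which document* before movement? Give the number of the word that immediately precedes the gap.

9

Underlying clause: The technician should tell Felix to show which document to the student on those grounds.
'which document' functions as the direct object of 'show'. Wh-movement fronts it, leaving a gap right after 'show':
Which document should the technician tell Felix to show ___ to the student on those grounds?
'show' is word 9.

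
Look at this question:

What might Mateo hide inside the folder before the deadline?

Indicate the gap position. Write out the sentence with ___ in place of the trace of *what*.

What might Mateo hide ___ inside the folder before the deadline?

Before movement: Mateo might hide what inside the folder before the deadline.
The filler 'what' is interpreted as the direct object of 'hide'. The gap is right after 'hide'.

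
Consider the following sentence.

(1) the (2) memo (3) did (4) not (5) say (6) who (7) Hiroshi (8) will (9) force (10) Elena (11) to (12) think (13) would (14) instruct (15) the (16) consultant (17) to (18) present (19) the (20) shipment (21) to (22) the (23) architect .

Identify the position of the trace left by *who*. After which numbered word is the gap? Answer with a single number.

12

Underlying clause: Hiroshi will force Elena to think who would instruct the consultant to present the shipment to the architect.
'who' functions as the subject of the clause embedded under 'think'. Wh-movement fronts it, leaving a gap right after 'think':
The memo did not say who Hiroshi will force Elena to think ___ would instruct the consultant to present the shipment to the architect.
'think' is word 12.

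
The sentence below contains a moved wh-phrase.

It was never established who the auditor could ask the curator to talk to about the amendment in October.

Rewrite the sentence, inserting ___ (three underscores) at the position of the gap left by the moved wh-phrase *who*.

It was never established who the auditor could ask the curator to talk to ___ about the amendment in October.

Before movement: The auditor could ask the curator to talk to who about the amendment in October.
'who' is the object of the preposition 'to'. The gap is right after 'to'.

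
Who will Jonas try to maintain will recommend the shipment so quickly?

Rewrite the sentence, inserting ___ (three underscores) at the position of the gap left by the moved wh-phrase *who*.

Who will Jonas try to maintain ___ will recommend the shipment so quickly?

Underlying clause: Jonas will try to maintain who will recommend the shipment so quickly.
'who' is the subject of the clause embedded under 'maintain'. The gap is right after 'maintain'.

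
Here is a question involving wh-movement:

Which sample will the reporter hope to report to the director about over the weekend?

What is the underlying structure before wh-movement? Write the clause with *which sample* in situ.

The reporter will hope to report to the director about which sample over the weekend.

The filler 'which sample' is interpreted as the object of the preposition 'about'. It moves to the left edge, and the trace sits right after 'about':
Which sample will the reporter hope to report to the director about ___ over the weekend?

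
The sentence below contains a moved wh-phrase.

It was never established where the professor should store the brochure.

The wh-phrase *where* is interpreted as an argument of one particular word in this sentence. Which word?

store

In situ: The professor should store the brochure where.
'where' is the locative complement of 'store'. Wh-movement fronts it, leaving a gap right after 'brochure':
It was never established where the professor should store the brochure ___.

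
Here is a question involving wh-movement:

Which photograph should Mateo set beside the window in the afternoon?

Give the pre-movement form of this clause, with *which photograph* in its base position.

Mateo should set which photograph beside the window in the afternoon.

'which photograph' functions as the direct object of 'set'. Fronting leaves a gap immediately after 'set':
Which photograph should Mateo set ___ beside the window in the afternoon?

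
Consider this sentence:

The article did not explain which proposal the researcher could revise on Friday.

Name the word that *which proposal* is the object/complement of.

revise

In situ: The researcher could revise which proposal on Friday.
'which proposal' functions as the direct object of 'revise'. Wh-movement fronts it, leaving a gap right after 'revise':
The article did not explain which proposal the researcher could revise ___ on Friday.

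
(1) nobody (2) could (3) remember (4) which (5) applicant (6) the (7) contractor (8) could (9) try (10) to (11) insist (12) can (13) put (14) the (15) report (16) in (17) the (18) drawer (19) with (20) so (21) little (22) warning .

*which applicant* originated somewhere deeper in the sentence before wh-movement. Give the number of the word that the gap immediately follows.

11

Underlying clause: The contractor could try to insist which applicant can put the report in the drawer with so little warning.
'which applicant' is the subject of the clause embedded under 'insist'. Fronting leaves a gap immediately after 'insist':
Nobody could remember which applicant the contractor could try to insist ___ can put the report in the drawer with so little warning.
'insist' is word 11.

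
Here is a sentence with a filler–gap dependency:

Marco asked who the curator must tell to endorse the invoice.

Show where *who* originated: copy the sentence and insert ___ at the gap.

Underlying clause: The curator must tell who to endorse the invoice.
The filler 'who' is interpreted as the direct object of 'tell'. The gap is right after 'tell'.

Marco asked who the curator must tell ___ to endorse the invoice.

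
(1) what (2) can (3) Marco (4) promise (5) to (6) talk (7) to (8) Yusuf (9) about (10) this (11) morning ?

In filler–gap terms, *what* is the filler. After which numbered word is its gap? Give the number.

9

Pre-movement form: Marco can promise to talk to Yusuf about what this morning.
'what' is the object of the preposition 'about'. Fronting leaves a gap immediately after 'about':
What can Marco promise to talk to Yusuf about ___ this morning?
'about' is word 9.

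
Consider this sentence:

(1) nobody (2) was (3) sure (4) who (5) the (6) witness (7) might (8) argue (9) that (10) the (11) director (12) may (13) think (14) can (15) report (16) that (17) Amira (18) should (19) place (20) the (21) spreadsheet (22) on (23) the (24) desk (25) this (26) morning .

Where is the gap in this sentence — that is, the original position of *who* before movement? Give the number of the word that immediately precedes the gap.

13

In situ: The witness might argue that the director may think who can report that Amira should place the spreadsheet on the desk this morning.
'who' functions as the subject of the clause embedded under 'think'. Wh-movement fronts it, leaving a gap right after 'think':
Nobody was sure who the witness might argue that the director may think ___ can report that Amira should place the spreadsheet on the desk this morning.
'think' is word 13.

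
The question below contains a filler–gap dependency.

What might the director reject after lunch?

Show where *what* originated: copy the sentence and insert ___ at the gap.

What might the director reject ___ after lunch?

In situ: The director might reject what after lunch.
'what' functions as the direct object of 'reject'. The gap is right after 'reject'.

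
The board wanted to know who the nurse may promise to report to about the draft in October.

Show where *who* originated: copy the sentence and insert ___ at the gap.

The board wanted to know who the nurse may promise to report to ___ about the draft in October.

Pre-movement form: The nurse may promise to report to who about the draft in October.
'who' functions as the object of the preposition 'to'. The gap is right after 'to'.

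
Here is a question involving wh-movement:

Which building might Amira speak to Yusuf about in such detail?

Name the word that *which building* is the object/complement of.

about

Before movement: Amira might speak to Yusuf about which building in such detail.
'which building' functions as the object of the preposition 'about'. Fronting leaves a gap immediately after 'about':
Which building might Amira speak to Yusuf about ___ in such detail?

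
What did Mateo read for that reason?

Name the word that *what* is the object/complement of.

read

Before movement: Mateo did read what for that reason.
'what' is the direct object of 'read'. It moves to the left edge, and the trace sits right after 'read':
What did Mateo read ___ for that reason?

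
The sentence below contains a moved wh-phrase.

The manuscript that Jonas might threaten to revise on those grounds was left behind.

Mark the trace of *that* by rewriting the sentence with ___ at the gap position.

The manuscript that Jonas might threaten to revise ___ on those grounds was left behind.

'that' functions as the direct object of 'revise'. The gap is right after 'revise'.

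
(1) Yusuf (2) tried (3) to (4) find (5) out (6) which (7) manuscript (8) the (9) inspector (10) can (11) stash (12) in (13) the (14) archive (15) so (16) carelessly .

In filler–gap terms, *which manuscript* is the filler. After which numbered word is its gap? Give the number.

In situ: The inspector can stash which manuscript in the archive so carelessly.
The filler 'which manuscript' is interpreted as the direct object of 'stash'. Fronting leaves a gap immediately after 'stash':
Yusuf tried to find out which manuscript the inspector can stash ___ in the archive so carelessly.
'stash' is word 11.

11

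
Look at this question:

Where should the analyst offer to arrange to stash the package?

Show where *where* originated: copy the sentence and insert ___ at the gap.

Pre-movement form: The analyst should offer to arrange to stash the package where.
The filler 'where' is interpreted as the locative complement of 'stash'. The gap is right after 'package'.

Where should the analyst offer to arrange to stash the package ___?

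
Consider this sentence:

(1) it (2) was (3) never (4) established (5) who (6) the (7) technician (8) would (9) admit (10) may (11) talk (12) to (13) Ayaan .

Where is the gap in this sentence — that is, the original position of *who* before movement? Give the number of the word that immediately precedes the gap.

Before movement: The technician would admit who may talk to Ayaan.
The filler 'who' is interpreted as the subject of the clause embedded under 'admit'. Fronting leaves a gap immediately after 'admit':
It was never established who the technician would admit ___ may talk to Ayaan.
'admit' is word 9.

9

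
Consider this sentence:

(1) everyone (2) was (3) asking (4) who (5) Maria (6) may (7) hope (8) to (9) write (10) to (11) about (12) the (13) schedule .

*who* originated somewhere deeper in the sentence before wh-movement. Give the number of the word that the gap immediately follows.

10

Pre-movement form: Maria may hope to write to who about the schedule.
The filler 'who' is interpreted as the object of the preposition 'to'. It moves to the left edge, and the trace sits right after 'to':
Everyone was asking who Maria may hope to write to ___ about the schedule.
'to' is word 10.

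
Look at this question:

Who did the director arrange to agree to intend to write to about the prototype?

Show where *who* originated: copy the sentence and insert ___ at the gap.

Who did the director arrange to agree to intend to write to ___ about the prototype?

Pre-movement form: The director did arrange to agree to intend to write to who about the prototype.
The filler 'who' is interpreted as the object of the preposition 'to'. The gap is right after 'to'.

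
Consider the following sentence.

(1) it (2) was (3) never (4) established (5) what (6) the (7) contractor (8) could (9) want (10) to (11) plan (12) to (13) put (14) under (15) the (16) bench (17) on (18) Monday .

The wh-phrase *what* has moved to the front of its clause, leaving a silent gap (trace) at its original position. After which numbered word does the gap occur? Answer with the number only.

Pre-movement form: The contractor could want to plan to put what under the bench on Monday.
'what' is the direct object of 'put'. Fronting leaves a gap immediately after 'put':
It was never established what the contractor could want to plan to put ___ under the bench on Monday.
'put' is word 13.

13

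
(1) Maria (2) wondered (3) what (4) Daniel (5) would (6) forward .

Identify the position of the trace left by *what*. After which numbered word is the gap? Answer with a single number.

Underlying clause: Daniel would forward what.
'what' functions as the direct object of 'forward'. It moves to the left edge, and the trace sits right after 'forward':
Maria wondered what Daniel would forward ___.
'forward' is word 6.

6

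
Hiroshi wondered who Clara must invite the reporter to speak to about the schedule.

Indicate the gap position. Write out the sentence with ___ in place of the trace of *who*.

Hiroshi wondered who Clara must invite the reporter to speak to ___ about the schedule.

Before movement: Clara must invite the reporter to speak to who about the schedule.
'who' is the object of the preposition 'to'. The gap is right after 'to'.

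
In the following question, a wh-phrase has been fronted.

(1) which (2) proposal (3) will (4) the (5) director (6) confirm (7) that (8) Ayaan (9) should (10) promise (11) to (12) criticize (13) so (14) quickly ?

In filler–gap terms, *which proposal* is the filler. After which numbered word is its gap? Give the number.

12

Underlying clause: The director will confirm that Ayaan should promise to criticize which proposal so quickly.
The filler 'which proposal' is interpreted as the direct object of 'criticize'. Wh-movement fronts it, leaving a gap right after 'criticize':
Which proposal will the director confirm that Ayaan should promise to criticize ___ so quickly?
'criticize' is word 12.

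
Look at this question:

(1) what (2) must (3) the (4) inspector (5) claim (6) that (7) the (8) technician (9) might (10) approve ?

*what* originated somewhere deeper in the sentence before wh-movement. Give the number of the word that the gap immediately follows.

10

Before movement: The inspector must claim that the technician might approve what.
'what' functions as the direct object of 'approve'. It moves to the left edge, and the trace sits right after 'approve':
What must the inspector claim that the technician might approve ___?
'approve' is word 10.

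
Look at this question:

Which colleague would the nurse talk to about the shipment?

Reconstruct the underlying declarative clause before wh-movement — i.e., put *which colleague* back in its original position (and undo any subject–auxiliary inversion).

'which colleague' functions as the object of the preposition 'to'. It moves to the left edge, and the trace sits right after 'to':
Which colleague would the nurse talk to ___ about the shipment?

The nurse would talk to which colleague about the shipment.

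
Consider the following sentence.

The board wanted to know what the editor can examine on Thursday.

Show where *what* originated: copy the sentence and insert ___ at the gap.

Pre-movement form: The editor can examine what on Thursday.
'what' is the direct object of 'examine'. The gap is right after 'examine'.

The board wanted to know what the editor can examine ___ on Thursday.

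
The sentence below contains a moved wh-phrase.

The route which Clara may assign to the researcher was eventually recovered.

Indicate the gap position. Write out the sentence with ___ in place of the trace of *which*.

The route which Clara may assign ___ to the researcher was eventually recovered.

'which' is the direct object of 'assign'. The gap is right after 'assign'.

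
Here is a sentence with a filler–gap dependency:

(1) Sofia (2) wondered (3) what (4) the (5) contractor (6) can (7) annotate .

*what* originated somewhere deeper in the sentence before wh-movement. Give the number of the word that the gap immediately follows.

7

Underlying clause: The contractor can annotate what.
The filler 'what' is interpreted as the direct object of 'annotate'. It moves to the left edge, and the trace sits right after 'annotate':
Sofia wondered what the contractor can annotate ___.
'annotate' is word 7.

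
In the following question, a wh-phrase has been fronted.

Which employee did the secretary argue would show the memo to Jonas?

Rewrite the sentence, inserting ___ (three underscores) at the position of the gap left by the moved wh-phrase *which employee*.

Which employee did the secretary argue ___ would show the memo to Jonas?

Pre-movement form: The secretary did argue which employee would show the memo to Jonas.
The filler 'which employee' is interpreted as the subject of the clause embedded under 'argue'. The gap is right after 'argue'.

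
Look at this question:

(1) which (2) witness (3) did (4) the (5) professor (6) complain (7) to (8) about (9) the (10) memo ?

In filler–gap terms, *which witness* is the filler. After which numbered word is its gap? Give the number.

7

Before movement: The professor did complain to which witness about the memo.
The filler 'which witness' is interpreted as the object of the preposition 'to'. Fronting leaves a gap immediately after 'to':
Which witness did the professor complain to ___ about the memo?
'to' is word 7.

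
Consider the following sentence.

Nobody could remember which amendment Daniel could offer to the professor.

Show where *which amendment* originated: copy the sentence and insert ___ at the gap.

Before movement: Daniel could offer which amendment to the professor.
The filler 'which amendment' is interpreted as the direct object of 'offer'. The gap is right after 'offer'.

Nobody could remember which amendment Daniel could offer ___ to the professor.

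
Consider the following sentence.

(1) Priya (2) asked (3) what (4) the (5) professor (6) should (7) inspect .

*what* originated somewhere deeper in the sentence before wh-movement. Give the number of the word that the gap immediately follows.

Underlying clause: The professor should inspect what.
'what' functions as the direct object of 'inspect'. Fronting leaves a gap immediately after 'inspect':
Priya asked what the professor should inspect ___.
'inspect' is word 7.

7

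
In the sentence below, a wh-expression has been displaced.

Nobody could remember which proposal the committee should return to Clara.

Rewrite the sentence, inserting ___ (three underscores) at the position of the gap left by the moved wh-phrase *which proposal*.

Nobody could remember which proposal the committee should return ___ to Clara.

Before movement: The committee should return which proposal to Clara.
The filler 'which proposal' is interpreted as the direct object of 'return'. The gap is right after 'return'.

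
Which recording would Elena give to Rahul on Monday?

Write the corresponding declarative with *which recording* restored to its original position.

Elena would give which recording to Rahul on Monday.

The filler 'which recording' is interpreted as the direct object of 'give'. Fronting leaves a gap immediately after 'give':
Which recording would Elena give ___ to Rahul on Monday?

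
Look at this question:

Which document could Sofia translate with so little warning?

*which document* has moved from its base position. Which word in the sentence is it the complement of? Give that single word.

translate

In situ: Sofia could translate which document with so little warning.
'which document' functions as the direct object of 'translate'. Fronting leaves a gap immediately after 'translate':
Which document could Sofia translate ___ with so little warning?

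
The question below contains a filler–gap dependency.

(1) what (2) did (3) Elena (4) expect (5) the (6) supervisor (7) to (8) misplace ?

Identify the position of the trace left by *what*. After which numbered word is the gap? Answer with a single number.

Before movement: Elena did expect the supervisor to misplace what.
'what' functions as the direct object of 'misplace'. Fronting leaves a gap immediately after 'misplace':
What did Elena expect the supervisor to misplace ___?
'misplace' is word 8.

8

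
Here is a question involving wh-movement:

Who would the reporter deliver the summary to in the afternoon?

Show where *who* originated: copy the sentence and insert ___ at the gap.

Underlying clause: The reporter would deliver the summary to who in the afternoon.
The filler 'who' is interpreted as the object of the preposition 'to' (recipient of 'deliver'). The gap is right after 'to'.

Who would the reporter deliver the summary to ___ in the afternoon?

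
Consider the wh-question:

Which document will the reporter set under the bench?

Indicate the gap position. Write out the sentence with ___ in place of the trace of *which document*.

Pre-movement form: The reporter will set which document under the bench.
'which document' functions as the direct object of 'set'. The gap is right after 'set'.

Which document will the reporter set ___ under the bench?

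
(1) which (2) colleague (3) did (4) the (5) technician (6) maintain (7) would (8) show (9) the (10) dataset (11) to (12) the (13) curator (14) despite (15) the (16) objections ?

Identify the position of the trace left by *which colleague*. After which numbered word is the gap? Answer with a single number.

Underlying clause: The technician did maintain which colleague would show the dataset to the curator despite the objections.
'which colleague' functions as the subject of the clause embedded under 'maintain'. It moves to the left edge, and the trace sits right after 'maintain':
Which colleague did the technician maintain ___ would show the dataset to the curator despite the objections?
'maintain' is word 6.

6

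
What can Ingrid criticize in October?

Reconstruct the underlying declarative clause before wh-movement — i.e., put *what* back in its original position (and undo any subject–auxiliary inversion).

Ingrid can criticize what in October.

'what' is the direct object of 'criticize'. It moves to the left edge, and the trace sits right after 'criticize':
What can Ingrid criticize ___ in October?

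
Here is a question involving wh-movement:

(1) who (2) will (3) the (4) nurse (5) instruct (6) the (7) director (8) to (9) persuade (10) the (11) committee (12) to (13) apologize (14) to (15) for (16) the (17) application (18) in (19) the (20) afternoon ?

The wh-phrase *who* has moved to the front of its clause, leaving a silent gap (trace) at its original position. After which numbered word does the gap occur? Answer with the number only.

Pre-movement form: The nurse will instruct the director to persuade the committee to apologize to who for the application in the afternoon.
'who' functions as the object of the preposition 'to'. Fronting leaves a gap immediately after 'to':
Who will the nurse instruct the director to persuade the committee to apologize to ___ for the application in the afternoon?
'to' is word 14.

14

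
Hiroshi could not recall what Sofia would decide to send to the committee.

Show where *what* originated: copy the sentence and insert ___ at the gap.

Hiroshi could not recall what Sofia would decide to send ___ to the committee.

In situ: Sofia would decide to send what to the committee.
'what' is the direct object of 'send'. The gap is right after 'send'.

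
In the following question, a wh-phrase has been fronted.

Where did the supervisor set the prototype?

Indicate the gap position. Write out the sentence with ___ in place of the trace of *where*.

In situ: The supervisor did set the prototype where.
The filler 'where' is interpreted as the locative complement of 'set'. The gap is right after 'prototype'.

Where did the supervisor set the prototype ___?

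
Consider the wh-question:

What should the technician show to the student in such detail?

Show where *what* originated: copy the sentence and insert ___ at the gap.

Before movement: The technician should show what to the student in such detail.
The filler 'what' is interpreted as the direct object of 'show'. The gap is right after 'show'.

What should the technician show ___ to the student in such detail?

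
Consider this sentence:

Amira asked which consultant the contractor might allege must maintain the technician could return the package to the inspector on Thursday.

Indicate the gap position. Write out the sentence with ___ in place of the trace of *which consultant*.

Amira asked which consultant the contractor might allege ___ must maintain the technician could return the package to the inspector on Thursday.

Underlying clause: The contractor might allege which consultant must maintain the technician could return the package to the inspector on Thursday.
'which consultant' functions as the subject of the clause embedded under 'allege'. The gap is right after 'allege'.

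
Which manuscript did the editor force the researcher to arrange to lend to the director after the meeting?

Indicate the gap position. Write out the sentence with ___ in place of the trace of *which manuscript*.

Which manuscript did the editor force the researcher to arrange to lend ___ to the director after the meeting?

In situ: The editor did force the researcher to arrange to lend which manuscript to the director after the meeting.
'which manuscript' functions as the direct object of 'lend'. The gap is right after 'lend'.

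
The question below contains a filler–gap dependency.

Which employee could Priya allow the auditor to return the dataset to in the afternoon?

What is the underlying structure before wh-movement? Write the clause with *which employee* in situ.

Priya could allow the auditor to return the dataset to which employee in the afternoon.

The filler 'which employee' is interpreted as the object of the preposition 'to' (recipient of 'return'). Fronting leaves a gap immediately after 'to':
Which employee could Priya allow the auditor to return the dataset to ___ in the afternoon?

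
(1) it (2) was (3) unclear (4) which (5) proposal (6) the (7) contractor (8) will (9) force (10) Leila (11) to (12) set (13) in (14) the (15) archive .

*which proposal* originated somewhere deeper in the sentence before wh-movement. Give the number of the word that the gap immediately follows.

12

Underlying clause: The contractor will force Leila to set which proposal in the archive.
The filler 'which proposal' is interpreted as the direct object of 'set'. It moves to the left edge, and the trace sits right after 'set':
It was unclear which proposal the contractor will force Leila to set ___ in the archive.
'set' is word 12.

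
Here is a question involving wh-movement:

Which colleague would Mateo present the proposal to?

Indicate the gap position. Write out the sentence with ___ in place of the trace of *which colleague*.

In situ: Mateo would present the proposal to which colleague.
'which colleague' functions as the object of the preposition 'to' (recipient of 'present'). The gap is right after 'to'.

Which colleague would Mateo present the proposal to ___?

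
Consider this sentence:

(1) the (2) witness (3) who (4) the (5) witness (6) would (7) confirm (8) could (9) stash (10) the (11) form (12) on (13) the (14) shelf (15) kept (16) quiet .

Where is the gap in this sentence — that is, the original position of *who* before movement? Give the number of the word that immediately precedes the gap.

'who' functions as the subject of the clause embedded under 'confirm'. Fronting leaves a gap immediately after 'confirm':
The witness who the witness would confirm ___ could stash the form on the shelf kept quiet.
'confirm' is word 7.

7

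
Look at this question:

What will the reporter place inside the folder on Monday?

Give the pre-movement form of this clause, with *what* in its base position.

'what' is the direct object of 'place'. Fronting leaves a gap immediately after 'place':
What will the reporter place ___ inside the folder on Monday?

The reporter will place what inside the folder on Monday.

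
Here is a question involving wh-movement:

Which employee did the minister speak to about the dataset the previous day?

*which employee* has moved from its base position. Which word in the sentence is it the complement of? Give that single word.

to

Pre-movement form: The minister did speak to which employee about the dataset the previous day.
'which employee' is the object of the preposition 'to'. It moves to the left edge, and the trace sits right after 'to':
Which employee did the minister speak to ___ about the dataset the previous day?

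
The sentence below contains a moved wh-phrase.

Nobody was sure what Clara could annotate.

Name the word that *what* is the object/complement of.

annotate

Underlying clause: Clara could annotate what.
'what' is the direct object of 'annotate'. Fronting leaves a gap immediately after 'annotate':
Nobody was sure what Clara could annotate ___.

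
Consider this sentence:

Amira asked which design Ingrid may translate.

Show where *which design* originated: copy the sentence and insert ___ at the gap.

Underlying clause: Ingrid may translate which design.
'which design' functions as the direct object of 'translate'. The gap is right after 'translate'.

Amira asked which design Ingrid may translate ___.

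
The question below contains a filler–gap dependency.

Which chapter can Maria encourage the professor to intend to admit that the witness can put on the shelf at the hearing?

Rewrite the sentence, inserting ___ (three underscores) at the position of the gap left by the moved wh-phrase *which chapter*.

Which chapter can Maria encourage the professor to intend to admit that the witness can put ___ on the shelf at the hearing?

Pre-movement form: Maria can encourage the professor to intend to admit that the witness can put which chapter on the shelf at the hearing.
The filler 'which chapter' is interpreted as the direct object of 'put'. The gap is right after 'put'.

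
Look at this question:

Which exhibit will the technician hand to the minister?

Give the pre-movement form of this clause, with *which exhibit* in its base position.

The technician will hand which exhibit to the minister.

The filler 'which exhibit' is interpreted as the direct object of 'hand'. Wh-movement fronts it, leaving a gap right after 'hand':
Which exhibit will the technician hand ___ to the minister?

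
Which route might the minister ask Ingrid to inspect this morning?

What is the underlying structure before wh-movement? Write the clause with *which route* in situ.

The minister might ask Ingrid to inspect which route this morning.

'which route' functions as the direct object of 'inspect'. It moves to the left edge, and the trace sits right after 'inspect':
Which route might the minister ask Ingrid to inspect ___ this morning?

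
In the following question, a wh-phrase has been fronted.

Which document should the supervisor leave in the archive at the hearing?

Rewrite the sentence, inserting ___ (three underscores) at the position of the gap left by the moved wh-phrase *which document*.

Which document should the supervisor leave ___ in the archive at the hearing?

In situ: The supervisor should leave which document in the archive at the hearing.
'which document' is the direct object of 'leave'. The gap is right after 'leave'.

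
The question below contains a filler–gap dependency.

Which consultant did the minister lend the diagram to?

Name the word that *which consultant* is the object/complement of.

to

Underlying clause: The minister did lend the diagram to which consultant.
'which consultant' is the object of the preposition 'to' (recipient of 'lend'). Fronting leaves a gap immediately after 'to':
Which consultant did the minister lend the diagram to ___?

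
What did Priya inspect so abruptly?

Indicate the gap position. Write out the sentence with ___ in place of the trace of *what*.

What did Priya inspect ___ so abruptly?

In situ: Priya did inspect what so abruptly.
'what' functions as the direct object of 'inspect'. The gap is right after 'inspect'.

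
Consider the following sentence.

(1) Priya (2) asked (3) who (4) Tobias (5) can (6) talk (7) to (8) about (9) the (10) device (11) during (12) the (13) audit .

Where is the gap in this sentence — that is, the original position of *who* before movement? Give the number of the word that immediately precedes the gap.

7

Pre-movement form: Tobias can talk to who about the device during the audit.
'who' functions as the object of the preposition 'to'. Fronting leaves a gap immediately after 'to':
Priya asked who Tobias can talk to ___ about the device during the audit.
'to' is word 7.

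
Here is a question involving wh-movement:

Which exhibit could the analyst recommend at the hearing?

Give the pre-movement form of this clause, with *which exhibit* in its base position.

The analyst could recommend which exhibit at the hearing.

'which exhibit' is the direct object of 'recommend'. Wh-movement fronts it, leaving a gap right after 'recommend':
Which exhibit could the analyst recommend ___ at the hearing?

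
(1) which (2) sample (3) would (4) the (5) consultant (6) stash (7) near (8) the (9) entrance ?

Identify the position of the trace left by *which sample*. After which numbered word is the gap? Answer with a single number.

6

In situ: The consultant would stash which sample near the entrance.
The filler 'which sample' is interpreted as the direct object of 'stash'. It moves to the left edge, and the trace sits right after 'stash':
Which sample would the consultant stash ___ near the entrance?
'stash' is word 6.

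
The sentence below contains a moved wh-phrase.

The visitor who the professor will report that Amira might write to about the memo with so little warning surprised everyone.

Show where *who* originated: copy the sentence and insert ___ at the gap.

The visitor who the professor will report that Amira might write to ___ about the memo with so little warning surprised everyone.

'who' functions as the object of the preposition 'to'. The gap is right after 'to'.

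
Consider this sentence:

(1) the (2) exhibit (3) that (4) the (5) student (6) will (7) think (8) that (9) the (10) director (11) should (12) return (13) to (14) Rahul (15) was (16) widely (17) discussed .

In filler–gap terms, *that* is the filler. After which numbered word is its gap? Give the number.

12

'that' functions as the direct object of 'return'. It moves to the left edge, and the trace sits right after 'return':
The exhibit that the student will think that the director should return ___ to Rahul was widely discussed.
'return' is word 12.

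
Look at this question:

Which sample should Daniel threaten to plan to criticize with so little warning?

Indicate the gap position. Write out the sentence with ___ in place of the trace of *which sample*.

Which sample should Daniel threaten to plan to criticize ___ with so little warning?

Before movement: Daniel should threaten to plan to criticize which sample with so little warning.
'which sample' is the direct object of 'criticize'. The gap is right after 'criticize'.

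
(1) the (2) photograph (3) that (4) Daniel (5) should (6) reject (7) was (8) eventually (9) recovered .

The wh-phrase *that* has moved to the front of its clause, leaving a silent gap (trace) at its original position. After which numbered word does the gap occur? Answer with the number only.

6

The filler 'that' is interpreted as the direct object of 'reject'. Fronting leaves a gap immediately after 'reject':
The photograph that Daniel should reject ___ was eventually recovered.
'reject' is word 6.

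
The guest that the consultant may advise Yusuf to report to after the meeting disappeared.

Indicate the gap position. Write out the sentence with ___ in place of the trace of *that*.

The guest that the consultant may advise Yusuf to report to ___ after the meeting disappeared.

'that' is the object of the preposition 'to'. The gap is right after 'to'.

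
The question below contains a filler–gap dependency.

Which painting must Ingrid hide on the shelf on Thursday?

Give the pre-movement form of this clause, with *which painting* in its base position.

Ingrid must hide which painting on the shelf on Thursday.

'which painting' functions as the direct object of 'hide'. It moves to the left edge, and the trace sits right after 'hide':
Which painting must Ingrid hide ___ on the shelf on Thursday?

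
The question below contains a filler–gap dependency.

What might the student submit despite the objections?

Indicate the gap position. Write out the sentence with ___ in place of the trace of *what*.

In situ: The student might submit what despite the objections.
'what' is the direct object of 'submit'. The gap is right after 'submit'.

What might the student submit ___ despite the objections?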